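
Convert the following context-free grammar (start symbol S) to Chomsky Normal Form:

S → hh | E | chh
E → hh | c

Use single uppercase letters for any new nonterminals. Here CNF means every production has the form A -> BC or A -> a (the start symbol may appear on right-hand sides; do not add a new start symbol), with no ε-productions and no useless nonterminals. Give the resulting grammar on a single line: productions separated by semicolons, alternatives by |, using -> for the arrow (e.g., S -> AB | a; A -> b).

No ε-productions.
After unit-elimination: S -> c | hh | chh; E -> c | hh.
TERM: introduce B -> c, A -> h and substitute in every rule of length ≥2.
BIN: S -> BAA becomes S -> BC, C -> AA.
Drop unreachable/unproductive: E.

S -> c | AA | BC; A -> h; B -> c; C -> AA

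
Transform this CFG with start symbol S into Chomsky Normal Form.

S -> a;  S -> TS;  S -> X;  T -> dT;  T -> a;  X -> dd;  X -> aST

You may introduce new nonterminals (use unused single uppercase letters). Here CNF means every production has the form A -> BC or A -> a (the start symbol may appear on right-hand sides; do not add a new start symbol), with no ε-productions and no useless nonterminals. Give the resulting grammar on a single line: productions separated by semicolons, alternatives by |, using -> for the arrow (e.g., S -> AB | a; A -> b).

S -> a | AC | BB | TS; A -> a; B -> d; C -> ST; T -> a | BT

No ε-productions.
After unit-elimination: S -> a | TS | dd | aST; T -> a | dT; X -> dd | aST.
TERM: introduce A -> a, B -> d and substitute in every rule of length ≥2.
BIN: S -> AST becomes S -> AC, C -> ST; X -> AST becomes X -> AD, D -> ST.
Drop unreachable/unproductive: X.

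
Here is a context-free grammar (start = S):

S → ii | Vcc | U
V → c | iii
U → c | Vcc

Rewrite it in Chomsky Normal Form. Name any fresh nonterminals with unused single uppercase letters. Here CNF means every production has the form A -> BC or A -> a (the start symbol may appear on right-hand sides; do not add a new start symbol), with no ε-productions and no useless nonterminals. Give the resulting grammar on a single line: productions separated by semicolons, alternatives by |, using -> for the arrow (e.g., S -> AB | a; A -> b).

S -> c | BB | VC; A -> c; B -> i; C -> AA; E -> BB; V -> c | BE

No ε-productions.
After unit-elimination: S -> c | ii | Vcc; U -> c | Vcc; V -> c | iii.
TERM: introduce A -> c, B -> i and substitute in every rule of length ≥2.
BIN: S -> VAA becomes S -> VC, C -> AA; U -> VAA becomes U -> VD, D -> AA; V -> BBB becomes V -> BE, E -> BB.
Drop unreachable/unproductive: U.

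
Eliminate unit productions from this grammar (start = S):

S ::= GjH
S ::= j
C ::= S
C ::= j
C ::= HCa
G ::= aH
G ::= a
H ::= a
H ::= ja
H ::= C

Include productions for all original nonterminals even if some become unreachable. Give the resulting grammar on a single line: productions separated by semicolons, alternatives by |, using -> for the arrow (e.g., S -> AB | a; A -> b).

S -> j | GjH; C -> j | GjH | HCa; G -> a | aH; H -> a | j | ja | GjH | HCa

Unit productions: C->S, H->C.
Unit pairs (A ⇒* B via units): (C,S), (H,C), (H,S).
S: inherits non-unit rules of {S} → GjH | j.
C: inherits non-unit rules of {C, S} → GjH | HCa | j.
G: inherits non-unit rules of {G} → a | aH.
H: inherits non-unit rules of {C, H, S} → GjH | HCa | a | j | ja.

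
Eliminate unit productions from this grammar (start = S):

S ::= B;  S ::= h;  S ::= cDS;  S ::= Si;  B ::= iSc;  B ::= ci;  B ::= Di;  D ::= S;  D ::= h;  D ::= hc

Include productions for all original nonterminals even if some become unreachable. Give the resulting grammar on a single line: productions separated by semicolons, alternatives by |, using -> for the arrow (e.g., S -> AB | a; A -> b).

S -> h | Di | Si | ci | cDS | iSc; B -> Di | ci | iSc; D -> h | Di | Si | ci | hc | cDS | iSc

Unit productions: D->S, S->B.
Unit pairs (A ⇒* B via units): (D,B), (D,S), (S,B).
S: inherits non-unit rules of {B, S} → Di | Si | cDS | ci | h | iSc.
B: inherits non-unit rules of {B} → Di | ci | iSc.
D: inherits non-unit rules of {B, D, S} → Di | Si | cDS | ci | h | hc | iSc.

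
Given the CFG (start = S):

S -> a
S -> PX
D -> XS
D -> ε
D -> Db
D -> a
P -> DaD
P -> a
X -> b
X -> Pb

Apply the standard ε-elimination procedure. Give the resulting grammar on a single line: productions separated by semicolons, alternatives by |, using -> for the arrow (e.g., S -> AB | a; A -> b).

S -> a | PX; D -> a | b | Db | XS; P -> a | Da | aD | DaD; X -> b | Pb

Nullable set: {D}.
Drop D -> ε.
D -> Db: D nullable, giving Db | b.
P -> DaD: D, D nullable, giving Da | DaD | a | aD.
Unchanged (no nullable symbols): S -> PX; S -> a; D -> XS; D -> a; P -> a; X -> Pb; X -> b.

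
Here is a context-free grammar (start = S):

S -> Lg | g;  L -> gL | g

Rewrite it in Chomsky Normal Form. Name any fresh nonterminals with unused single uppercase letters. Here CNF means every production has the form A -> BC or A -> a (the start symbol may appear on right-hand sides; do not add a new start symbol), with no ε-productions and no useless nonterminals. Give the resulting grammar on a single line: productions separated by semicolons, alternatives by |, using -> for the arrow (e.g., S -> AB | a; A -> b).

S -> g | LA; A -> g; L -> g | AL

No ε-productions.
No unit productions to eliminate.
TERM: introduce A -> g and substitute in every rule of length ≥2.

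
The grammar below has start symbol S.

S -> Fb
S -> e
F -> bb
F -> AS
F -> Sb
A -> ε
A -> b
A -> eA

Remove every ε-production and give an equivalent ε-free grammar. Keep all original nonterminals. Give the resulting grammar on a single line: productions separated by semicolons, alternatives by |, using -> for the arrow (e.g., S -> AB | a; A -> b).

S -> e | Fb; A -> b | e | eA; F -> S | AS | Sb | bb

Nullable set: {A}.
Drop A -> ε.
A -> eA: A nullable, giving e | eA.
F -> AS: A nullable, giving AS | S.
Unchanged (no nullable symbols): S -> Fb; S -> e; A -> b; F -> Sb; F -> bb.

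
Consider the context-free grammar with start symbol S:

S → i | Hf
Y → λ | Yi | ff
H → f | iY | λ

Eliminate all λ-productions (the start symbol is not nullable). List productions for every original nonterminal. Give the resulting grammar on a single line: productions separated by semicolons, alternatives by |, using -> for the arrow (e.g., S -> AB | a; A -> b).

Nullable set: {H, Y}.
S -> Hf: H nullable, giving Hf | f.
Drop H -> λ.
H -> iY: Y nullable, giving i | iY.
Drop Y -> λ.
Y -> Yi: Y nullable, giving Yi | i.
Unchanged (no nullable symbols): S -> i; H -> f; Y -> ff.

S -> f | i | Hf; H -> f | i | iY; Y -> i | Yi | ff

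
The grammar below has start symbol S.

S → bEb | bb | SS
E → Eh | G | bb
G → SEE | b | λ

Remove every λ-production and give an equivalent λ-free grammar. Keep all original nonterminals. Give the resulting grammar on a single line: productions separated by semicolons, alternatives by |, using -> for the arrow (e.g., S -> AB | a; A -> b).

S -> SS | bb | bEb; E -> G | h | Eh | bb; G -> S | b | SE | SEE

Nullable set: {E, G}.
S -> bEb: E nullable, giving bEb | bb.
E -> Eh: E nullable, giving Eh | h.
E -> G: G nullable, giving G.
Drop G -> λ.
G -> SEE: E, E nullable, giving S | SE | SEE.
Unchanged (no nullable symbols): S -> SS; S -> bb; E -> bb; G -> b.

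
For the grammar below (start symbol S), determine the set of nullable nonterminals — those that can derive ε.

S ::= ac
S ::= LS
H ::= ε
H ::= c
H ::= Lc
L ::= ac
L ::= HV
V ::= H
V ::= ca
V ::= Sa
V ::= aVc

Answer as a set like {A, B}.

{H, L, V}

Directly nullable (have an ε-rule): {H}.
V is nullable via V -> H (every symbol on the right is already known nullable).
L is nullable via L -> HV (every symbol on the right is already known nullable).
Not nullable: S — each has a terminal in every rule's right-hand side or depends on a non-nullable symbol.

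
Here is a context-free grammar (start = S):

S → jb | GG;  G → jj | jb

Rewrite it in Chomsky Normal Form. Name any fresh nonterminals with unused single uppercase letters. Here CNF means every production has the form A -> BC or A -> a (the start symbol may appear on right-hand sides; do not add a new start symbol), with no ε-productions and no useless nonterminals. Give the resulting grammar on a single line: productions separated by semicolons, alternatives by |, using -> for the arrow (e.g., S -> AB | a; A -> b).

No ε-productions.
No unit productions to eliminate.
TERM: introduce B -> b, A -> j and substitute in every rule of length ≥2.

S -> AB | GG; A -> j; B -> b; G -> AA | AB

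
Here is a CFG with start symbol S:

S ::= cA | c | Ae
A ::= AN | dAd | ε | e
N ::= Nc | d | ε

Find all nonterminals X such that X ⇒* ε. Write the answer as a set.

{A, N}

Directly nullable (have an ε-rule): {A, N}.
Not nullable: S — each has a terminal in every rule's right-hand side or depends on a non-nullable symbol.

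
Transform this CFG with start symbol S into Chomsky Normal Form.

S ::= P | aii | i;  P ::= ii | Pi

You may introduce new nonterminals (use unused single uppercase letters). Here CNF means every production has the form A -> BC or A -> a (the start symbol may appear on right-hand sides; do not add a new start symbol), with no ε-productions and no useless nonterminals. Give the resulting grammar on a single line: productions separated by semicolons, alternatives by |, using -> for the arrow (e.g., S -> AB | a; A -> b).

S -> i | AA | BC | PA; A -> i; B -> a; C -> AA; P -> AA | PA

No ε-productions.
After unit-elimination: S -> i | Pi | ii | aii; P -> Pi | ii.
TERM: introduce B -> a, A -> i and substitute in every rule of length ≥2.
BIN: S -> BAA becomes S -> BC, C -> AA.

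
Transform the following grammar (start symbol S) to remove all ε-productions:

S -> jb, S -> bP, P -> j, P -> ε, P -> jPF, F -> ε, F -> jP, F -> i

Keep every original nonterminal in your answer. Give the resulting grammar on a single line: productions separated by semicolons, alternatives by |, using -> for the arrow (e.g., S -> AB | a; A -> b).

Nullable set: {F, P}.
S -> bP: P nullable, giving b | bP.
Drop F -> ε.
F -> jP: P nullable, giving j | jP.
Drop P -> ε.
P -> jPF: P, F nullable, giving j | jF | jP | jPF.
Unchanged (no nullable symbols): S -> jb; F -> i; P -> j.

S -> b | bP | jb; F -> i | j | jP; P -> j | jF | jP | jPF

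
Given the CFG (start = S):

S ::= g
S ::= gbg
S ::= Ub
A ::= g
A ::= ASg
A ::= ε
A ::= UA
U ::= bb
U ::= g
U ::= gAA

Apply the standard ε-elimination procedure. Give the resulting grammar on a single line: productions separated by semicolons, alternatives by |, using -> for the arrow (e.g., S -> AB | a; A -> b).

S -> g | Ub | gbg; A -> U | g | Sg | UA | ASg; U -> g | bb | gA | gAA

Nullable set: {A}.
Drop A -> ε.
A -> ASg: A nullable, giving ASg | Sg.
A -> UA: A nullable, giving U | UA.
U -> gAA: A, A nullable, giving g | gA | gAA.
Unchanged (no nullable symbols): S -> Ub; S -> g; S -> gbg; A -> g; U -> bb; U -> g.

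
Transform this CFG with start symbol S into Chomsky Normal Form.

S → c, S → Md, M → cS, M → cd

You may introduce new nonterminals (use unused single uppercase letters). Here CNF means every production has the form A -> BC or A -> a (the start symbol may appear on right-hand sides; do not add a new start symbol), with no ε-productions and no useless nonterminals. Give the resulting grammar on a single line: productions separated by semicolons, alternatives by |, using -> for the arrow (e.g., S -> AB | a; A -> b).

S -> c | MB; A -> c; B -> d; M -> AB | AS

No ε-productions.
No unit productions to eliminate.
TERM: introduce A -> c, B -> d and substitute in every rule of length ≥2.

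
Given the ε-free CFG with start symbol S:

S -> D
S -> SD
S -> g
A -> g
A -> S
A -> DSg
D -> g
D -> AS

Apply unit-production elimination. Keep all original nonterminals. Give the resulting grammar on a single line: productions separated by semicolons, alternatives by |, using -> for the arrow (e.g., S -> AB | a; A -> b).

S -> g | AS | SD; A -> g | AS | SD | DSg; D -> g | AS

Unit productions: A->S, S->D.
Unit pairs (A ⇒* B via units): (A,D), (A,S), (S,D).
S: inherits non-unit rules of {D, S} → AS | SD | g.
A: inherits non-unit rules of {A, D, S} → AS | DSg | SD | g.
D: inherits non-unit rules of {D} → AS | g.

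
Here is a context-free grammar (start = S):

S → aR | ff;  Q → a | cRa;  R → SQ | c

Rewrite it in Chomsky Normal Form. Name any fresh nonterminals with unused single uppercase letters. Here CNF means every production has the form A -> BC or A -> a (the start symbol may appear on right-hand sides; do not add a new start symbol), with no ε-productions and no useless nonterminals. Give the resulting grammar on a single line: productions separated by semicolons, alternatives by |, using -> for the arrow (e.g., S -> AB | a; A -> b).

S -> BR | CC; A -> c; B -> a; C -> f; D -> RB; Q -> a | AD; R -> c | SQ

No ε-productions.
No unit productions to eliminate.
TERM: introduce B -> a, A -> c, C -> f and substitute in every rule of length ≥2.
BIN: Q -> ARB becomes Q -> AD, D -> RB.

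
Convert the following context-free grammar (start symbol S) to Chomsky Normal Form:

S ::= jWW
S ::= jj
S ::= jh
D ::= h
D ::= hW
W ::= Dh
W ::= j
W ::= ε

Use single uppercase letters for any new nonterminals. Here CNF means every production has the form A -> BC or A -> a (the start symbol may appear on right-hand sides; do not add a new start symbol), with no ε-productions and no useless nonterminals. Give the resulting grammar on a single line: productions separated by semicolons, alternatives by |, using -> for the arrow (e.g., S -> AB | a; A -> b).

Nullable: {W}; after ε-elimination: S -> j | jW | jh | jj | jWW; D -> h | hW; W -> j | Dh.
No unit productions to eliminate.
TERM: introduce A -> h, B -> j and substitute in every rule of length ≥2.
BIN: S -> BWW becomes S -> BC, C -> WW.

S -> j | BA | BB | BC | BW; A -> h; B -> j; C -> WW; D -> h | AW; W -> j | DA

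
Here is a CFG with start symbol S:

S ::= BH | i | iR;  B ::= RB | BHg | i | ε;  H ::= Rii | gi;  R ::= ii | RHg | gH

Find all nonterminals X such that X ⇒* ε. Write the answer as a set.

Directly nullable (have an ε-rule): {B}.
Not nullable: H, R, S — each has a terminal in every rule's right-hand side or depends on a non-nullable symbol.

{B}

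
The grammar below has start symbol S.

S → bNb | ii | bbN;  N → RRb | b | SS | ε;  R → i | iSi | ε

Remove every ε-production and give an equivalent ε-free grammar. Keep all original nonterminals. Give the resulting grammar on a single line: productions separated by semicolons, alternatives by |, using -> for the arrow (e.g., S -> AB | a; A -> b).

S -> bb | ii | bNb | bbN; N -> b | Rb | SS | RRb; R -> i | iSi

Nullable set: {N, R}.
S -> bNb: N nullable, giving bNb | bb.
S -> bbN: N nullable, giving bb | bbN.
Drop N -> ε.
N -> RRb: R, R nullable, giving RRb | Rb | b.
Drop R -> ε.
Unchanged (no nullable symbols): S -> ii; N -> SS; N -> b; R -> i; R -> iSi.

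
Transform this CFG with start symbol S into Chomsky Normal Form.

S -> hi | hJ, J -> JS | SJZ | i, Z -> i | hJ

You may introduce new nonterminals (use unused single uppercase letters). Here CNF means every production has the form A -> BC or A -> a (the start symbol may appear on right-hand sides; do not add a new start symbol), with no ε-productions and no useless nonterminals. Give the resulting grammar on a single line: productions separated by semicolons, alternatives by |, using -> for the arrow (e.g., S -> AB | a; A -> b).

S -> AB | AJ; A -> h; B -> i; C -> JZ; J -> i | JS | SC; Z -> i | AJ

No ε-productions.
No unit productions to eliminate.
TERM: introduce A -> h, B -> i and substitute in every rule of length ≥2.
BIN: J -> SJZ becomes J -> SC, C -> JZ.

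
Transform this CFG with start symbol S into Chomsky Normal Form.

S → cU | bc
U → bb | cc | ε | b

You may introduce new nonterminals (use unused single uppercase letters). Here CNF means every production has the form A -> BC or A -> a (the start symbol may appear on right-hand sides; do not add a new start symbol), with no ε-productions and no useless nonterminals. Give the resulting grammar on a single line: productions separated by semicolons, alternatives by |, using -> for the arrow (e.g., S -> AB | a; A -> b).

S -> c | AB | BU; A -> b; B -> c; U -> b | AA | BB

Nullable: {U}; after ε-elimination: S -> c | bc | cU; U -> b | bb | cc.
No unit productions to eliminate.
TERM: introduce A -> b, B -> c and substitute in every rule of length ≥2.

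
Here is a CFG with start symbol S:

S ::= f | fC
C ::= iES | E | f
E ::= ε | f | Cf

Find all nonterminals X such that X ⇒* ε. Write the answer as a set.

Directly nullable (have an ε-rule): {E}.
C is nullable via C -> E (every symbol on the right is already known nullable).
Not nullable: S — each has a terminal in every rule's right-hand side or depends on a non-nullable symbol.

{C, E}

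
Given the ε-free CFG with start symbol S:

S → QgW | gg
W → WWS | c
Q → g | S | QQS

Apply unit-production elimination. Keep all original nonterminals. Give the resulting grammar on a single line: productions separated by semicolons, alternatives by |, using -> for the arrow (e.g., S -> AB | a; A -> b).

S -> gg | QgW; Q -> g | gg | QQS | QgW; W -> c | WWS

Unit productions: Q->S.
Unit pairs (A ⇒* B via units): (Q,S).
S: inherits non-unit rules of {S} → QgW | gg.
Q: inherits non-unit rules of {Q, S} → QQS | QgW | g | gg.
W: inherits non-unit rules of {W} → WWS | c.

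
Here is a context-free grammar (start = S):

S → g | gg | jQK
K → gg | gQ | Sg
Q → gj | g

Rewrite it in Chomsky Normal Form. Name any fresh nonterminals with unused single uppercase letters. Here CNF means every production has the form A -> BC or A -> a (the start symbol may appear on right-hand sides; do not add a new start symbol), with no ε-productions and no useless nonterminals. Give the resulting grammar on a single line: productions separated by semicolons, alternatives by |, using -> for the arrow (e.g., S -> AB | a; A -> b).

No ε-productions.
No unit productions to eliminate.
TERM: introduce A -> g, B -> j and substitute in every rule of length ≥2.
BIN: S -> BQK becomes S -> BC, C -> QK.

S -> g | AA | BC; A -> g; B -> j; C -> QK; K -> AA | AQ | SA; Q -> g | AB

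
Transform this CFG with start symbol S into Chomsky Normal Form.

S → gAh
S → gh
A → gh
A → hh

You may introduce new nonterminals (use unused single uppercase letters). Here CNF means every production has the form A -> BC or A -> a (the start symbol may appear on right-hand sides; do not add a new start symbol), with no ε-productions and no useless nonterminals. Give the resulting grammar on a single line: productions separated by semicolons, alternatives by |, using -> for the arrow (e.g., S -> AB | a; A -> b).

No ε-productions.
No unit productions to eliminate.
TERM: introduce B -> g, C -> h and substitute in every rule of length ≥2.
BIN: S -> BAC becomes S -> BD, D -> AC.

S -> BC | BD; A -> BC | CC; B -> g; C -> h; D -> AC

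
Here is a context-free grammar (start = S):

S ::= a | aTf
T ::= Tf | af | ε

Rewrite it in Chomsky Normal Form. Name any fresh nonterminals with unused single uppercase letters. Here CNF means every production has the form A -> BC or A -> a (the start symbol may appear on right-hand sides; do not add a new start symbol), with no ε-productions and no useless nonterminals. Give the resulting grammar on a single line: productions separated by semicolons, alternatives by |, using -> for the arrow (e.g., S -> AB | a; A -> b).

S -> a | AB | AC; A -> a; B -> f; C -> TB; T -> f | AB | TB

Nullable: {T}; after ε-elimination: S -> a | af | aTf; T -> f | Tf | af.
No unit productions to eliminate.
TERM: introduce A -> a, B -> f and substitute in every rule of length ≥2.
BIN: S -> ATB becomes S -> AC, C -> TB.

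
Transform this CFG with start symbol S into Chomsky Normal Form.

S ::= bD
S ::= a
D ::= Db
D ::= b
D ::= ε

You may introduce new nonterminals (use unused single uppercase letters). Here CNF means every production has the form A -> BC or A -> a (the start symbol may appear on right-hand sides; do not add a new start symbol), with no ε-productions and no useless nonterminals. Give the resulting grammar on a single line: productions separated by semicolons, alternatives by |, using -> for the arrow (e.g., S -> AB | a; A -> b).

S -> a | b | AD; A -> b; D -> b | DA

Nullable: {D}; after ε-elimination: S -> a | b | bD; D -> b | Db.
No unit productions to eliminate.
TERM: introduce A -> b and substitute in every rule of length ≥2.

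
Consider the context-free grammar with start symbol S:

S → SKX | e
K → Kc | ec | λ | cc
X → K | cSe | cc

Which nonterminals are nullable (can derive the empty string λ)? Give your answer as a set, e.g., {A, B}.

Directly nullable (have an ε-rule): {K}.
X is nullable via X -> K (every symbol on the right is already known nullable).
Not nullable: S — each has a terminal in every rule's right-hand side or depends on a non-nullable symbol.

{K, X}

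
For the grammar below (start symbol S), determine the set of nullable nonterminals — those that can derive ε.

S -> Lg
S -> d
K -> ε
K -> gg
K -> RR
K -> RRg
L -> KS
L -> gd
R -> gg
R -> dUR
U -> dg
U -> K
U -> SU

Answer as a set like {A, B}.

Directly nullable (have an ε-rule): {K}.
U is nullable via U -> K (every symbol on the right is already known nullable).
Not nullable: L, R, S — each has a terminal in every rule's right-hand side or depends on a non-nullable symbol.

{K, U}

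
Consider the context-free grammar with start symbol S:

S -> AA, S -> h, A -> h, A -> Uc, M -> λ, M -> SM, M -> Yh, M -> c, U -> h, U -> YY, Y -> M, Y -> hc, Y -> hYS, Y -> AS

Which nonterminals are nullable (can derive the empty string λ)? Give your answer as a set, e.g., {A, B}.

Directly nullable (have an ε-rule): {M}.
Y is nullable via Y -> M (every symbol on the right is already known nullable).
U is nullable via U -> YY (every symbol on the right is already known nullable).
Not nullable: A, S — each has a terminal in every rule's right-hand side or depends on a non-nullable symbol.

{M, U, Y}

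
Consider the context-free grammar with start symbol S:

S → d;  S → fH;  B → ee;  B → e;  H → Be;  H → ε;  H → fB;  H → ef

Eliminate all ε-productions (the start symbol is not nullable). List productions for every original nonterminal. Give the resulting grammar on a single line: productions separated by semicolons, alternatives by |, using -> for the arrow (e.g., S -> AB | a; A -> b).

Nullable set: {H}.
S -> fH: H nullable, giving f | fH.
Drop H -> ε.
Unchanged (no nullable symbols): S -> d; B -> e; B -> ee; H -> Be; H -> ef; H -> fB.

S -> d | f | fH; B -> e | ee; H -> Be | ef | fB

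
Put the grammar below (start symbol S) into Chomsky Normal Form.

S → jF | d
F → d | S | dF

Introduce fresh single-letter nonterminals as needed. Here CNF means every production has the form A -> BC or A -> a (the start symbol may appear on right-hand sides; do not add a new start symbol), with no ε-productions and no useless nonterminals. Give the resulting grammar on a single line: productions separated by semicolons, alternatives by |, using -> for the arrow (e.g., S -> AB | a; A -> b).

No ε-productions.
After unit-elimination: S -> d | jF; F -> d | dF | jF.
TERM: introduce A -> d, B -> j and substitute in every rule of length ≥2.

S -> d | BF; A -> d; B -> j; F -> d | AF | BF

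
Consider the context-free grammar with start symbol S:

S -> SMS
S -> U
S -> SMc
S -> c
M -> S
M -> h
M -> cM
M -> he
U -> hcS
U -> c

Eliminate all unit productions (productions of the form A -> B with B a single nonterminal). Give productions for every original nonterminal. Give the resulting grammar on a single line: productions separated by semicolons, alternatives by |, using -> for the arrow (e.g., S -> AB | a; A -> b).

Unit productions: M->S, S->U.
Unit pairs (A ⇒* B via units): (M,S), (M,U), (S,U).
S: inherits non-unit rules of {S, U} → SMS | SMc | c | hcS.
M: inherits non-unit rules of {M, S, U} → SMS | SMc | c | cM | h | hcS | he.
U: inherits non-unit rules of {U} → c | hcS.

S -> c | SMS | SMc | hcS; M -> c | h | cM | he | SMS | SMc | hcS; U -> c | hcS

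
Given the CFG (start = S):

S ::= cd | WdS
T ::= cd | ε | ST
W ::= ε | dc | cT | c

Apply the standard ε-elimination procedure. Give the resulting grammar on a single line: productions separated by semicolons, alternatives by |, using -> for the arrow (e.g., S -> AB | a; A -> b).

S -> cd | dS | WdS; T -> S | ST | cd; W -> c | cT | dc

Nullable set: {T, W}.
S -> WdS: W nullable, giving WdS | dS.
Drop T -> ε.
T -> ST: T nullable, giving S | ST.
Drop W -> ε.
W -> cT: T nullable, giving c | cT.
Unchanged (no nullable symbols): S -> cd; T -> cd; W -> c; W -> dc.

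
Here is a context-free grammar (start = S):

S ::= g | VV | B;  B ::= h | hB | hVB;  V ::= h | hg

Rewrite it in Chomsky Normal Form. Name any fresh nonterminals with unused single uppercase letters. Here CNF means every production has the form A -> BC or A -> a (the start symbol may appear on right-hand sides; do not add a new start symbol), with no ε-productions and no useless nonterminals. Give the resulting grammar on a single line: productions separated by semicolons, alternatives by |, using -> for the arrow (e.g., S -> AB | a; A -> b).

No ε-productions.
After unit-elimination: S -> g | h | VV | hB | hVB; B -> h | hB | hVB; V -> h | hg.
TERM: introduce C -> g, A -> h and substitute in every rule of length ≥2.
BIN: B -> AVB becomes B -> AD, D -> VB; S -> AVB becomes S -> AE, E -> VB.

S -> g | h | AB | AE | VV; A -> h; B -> h | AB | AD; C -> g; D -> VB; E -> VB; V -> h | AC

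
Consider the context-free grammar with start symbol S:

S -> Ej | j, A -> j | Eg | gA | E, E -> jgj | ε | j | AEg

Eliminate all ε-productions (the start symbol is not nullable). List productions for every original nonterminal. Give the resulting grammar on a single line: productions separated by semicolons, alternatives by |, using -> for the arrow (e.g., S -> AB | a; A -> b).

Nullable set: {A, E}.
S -> Ej: E nullable, giving Ej | j.
A -> E: E nullable, giving E.
A -> Eg: E nullable, giving Eg | g.
A -> gA: A nullable, giving g | gA.
Drop E -> ε.
E -> AEg: A, E nullable, giving AEg | Ag | Eg | g.
Unchanged (no nullable symbols): S -> j; A -> j; E -> j; E -> jgj.

S -> j | Ej; A -> E | g | j | Eg | gA; E -> g | j | Ag | Eg | AEg | jgj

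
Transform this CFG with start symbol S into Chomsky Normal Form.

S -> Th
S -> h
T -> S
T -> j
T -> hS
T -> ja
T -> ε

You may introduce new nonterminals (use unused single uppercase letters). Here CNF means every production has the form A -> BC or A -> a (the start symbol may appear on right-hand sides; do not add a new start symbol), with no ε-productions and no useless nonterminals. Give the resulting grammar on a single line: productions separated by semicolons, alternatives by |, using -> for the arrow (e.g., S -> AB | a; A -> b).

Nullable: {T}; after ε-elimination: S -> h | Th; T -> S | j | hS | ja.
After unit-elimination: S -> h | Th; T -> h | j | Th | hS | ja.
TERM: introduce C -> a, A -> h, B -> j and substitute in every rule of length ≥2.

S -> h | TA; A -> h; B -> j; C -> a; T -> h | j | AS | BC | TA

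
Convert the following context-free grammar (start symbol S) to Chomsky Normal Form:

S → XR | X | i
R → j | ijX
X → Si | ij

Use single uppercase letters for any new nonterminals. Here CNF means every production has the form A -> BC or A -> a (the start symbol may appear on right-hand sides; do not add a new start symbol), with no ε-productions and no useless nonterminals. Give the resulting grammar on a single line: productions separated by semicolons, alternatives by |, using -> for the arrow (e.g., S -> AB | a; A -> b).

No ε-productions.
After unit-elimination: S -> i | Si | XR | ij; R -> j | ijX; X -> Si | ij.
TERM: introduce A -> i, B -> j and substitute in every rule of length ≥2.
BIN: R -> ABX becomes R -> AC, C -> BX.

S -> i | AB | SA | XR; A -> i; B -> j; C -> BX; R -> j | AC; X -> AB | SA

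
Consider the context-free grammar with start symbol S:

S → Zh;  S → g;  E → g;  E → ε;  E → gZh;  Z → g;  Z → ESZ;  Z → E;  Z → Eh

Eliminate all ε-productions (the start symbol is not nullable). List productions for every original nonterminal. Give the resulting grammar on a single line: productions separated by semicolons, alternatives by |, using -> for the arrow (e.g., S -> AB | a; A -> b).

Nullable set: {E, Z}.
S -> Zh: Z nullable, giving Zh | h.
Drop E -> ε.
E -> gZh: Z nullable, giving gZh | gh.
Z -> E: E nullable, giving E.
Z -> ESZ: E, Z nullable, giving ES | ESZ | S | SZ.
Z -> Eh: E nullable, giving Eh | h.
Unchanged (no nullable symbols): S -> g; E -> g; Z -> g.

S -> g | h | Zh; E -> g | gh | gZh; Z -> E | S | g | h | ES | Eh | SZ | ESZ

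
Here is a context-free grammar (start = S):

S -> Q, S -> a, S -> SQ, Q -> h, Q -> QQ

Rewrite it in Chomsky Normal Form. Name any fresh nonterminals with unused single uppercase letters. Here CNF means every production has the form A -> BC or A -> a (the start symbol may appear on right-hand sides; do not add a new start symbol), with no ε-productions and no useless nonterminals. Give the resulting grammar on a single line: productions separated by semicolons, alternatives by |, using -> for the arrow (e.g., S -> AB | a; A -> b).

No ε-productions.
After unit-elimination: S -> a | h | QQ | SQ; Q -> h | QQ.

S -> a | h | QQ | SQ; Q -> h | QQ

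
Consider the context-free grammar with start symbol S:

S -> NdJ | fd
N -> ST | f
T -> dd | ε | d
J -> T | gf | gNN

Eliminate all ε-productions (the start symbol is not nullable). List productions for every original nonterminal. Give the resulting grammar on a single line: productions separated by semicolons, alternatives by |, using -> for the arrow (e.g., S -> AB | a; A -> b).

S -> Nd | fd | NdJ; J -> T | gf | gNN; N -> S | f | ST; T -> d | dd

Nullable set: {J, T}.
S -> NdJ: J nullable, giving Nd | NdJ.
J -> T: T nullable, giving T.
N -> ST: T nullable, giving S | ST.
Drop T -> ε.
Unchanged (no nullable symbols): S -> fd; J -> gNN; J -> gf; N -> f; T -> d; T -> dd.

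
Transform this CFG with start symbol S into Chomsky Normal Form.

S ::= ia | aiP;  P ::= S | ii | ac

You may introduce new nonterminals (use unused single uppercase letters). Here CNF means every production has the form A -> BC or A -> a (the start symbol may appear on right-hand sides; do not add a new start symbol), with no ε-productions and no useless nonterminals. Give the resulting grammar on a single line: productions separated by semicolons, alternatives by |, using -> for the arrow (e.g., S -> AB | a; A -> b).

No ε-productions.
After unit-elimination: S -> ia | aiP; P -> ac | ia | ii | aiP.
TERM: introduce A -> a, B -> c, C -> i and substitute in every rule of length ≥2.
BIN: P -> ACP becomes P -> AD, D -> CP; S -> ACP becomes S -> AE, E -> CP.

S -> AE | CA; A -> a; B -> c; C -> i; D -> CP; E -> CP; P -> AB | AD | CA | CC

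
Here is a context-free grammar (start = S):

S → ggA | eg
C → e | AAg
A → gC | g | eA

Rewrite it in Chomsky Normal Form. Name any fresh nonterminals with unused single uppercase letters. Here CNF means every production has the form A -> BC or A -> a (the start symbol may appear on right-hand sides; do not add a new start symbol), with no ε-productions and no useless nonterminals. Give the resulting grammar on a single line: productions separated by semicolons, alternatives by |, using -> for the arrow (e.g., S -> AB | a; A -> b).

S -> BD | DF; A -> g | BA | DC; B -> e; C -> e | AE; D -> g; E -> AD; F -> DA

No ε-productions.
No unit productions to eliminate.
TERM: introduce B -> e, D -> g and substitute in every rule of length ≥2.
BIN: C -> AAD becomes C -> AE, E -> AD; S -> DDA becomes S -> DF, F -> DA.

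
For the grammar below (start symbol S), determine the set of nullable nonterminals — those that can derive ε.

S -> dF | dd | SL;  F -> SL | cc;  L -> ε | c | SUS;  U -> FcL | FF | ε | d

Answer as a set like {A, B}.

{L, U}

Directly nullable (have an ε-rule): {L, U}.
Not nullable: F, S — each has a terminal in every rule's right-hand side or depends on a non-nullable symbol.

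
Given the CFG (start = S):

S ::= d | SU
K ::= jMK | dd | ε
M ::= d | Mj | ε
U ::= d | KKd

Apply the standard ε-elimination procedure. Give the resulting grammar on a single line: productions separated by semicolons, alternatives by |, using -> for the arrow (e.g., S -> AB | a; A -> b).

Nullable set: {K, M}.
Drop K -> ε.
K -> jMK: M, K nullable, giving j | jK | jM | jMK.
Drop M -> ε.
M -> Mj: M nullable, giving Mj | j.
U -> KKd: K, K nullable, giving KKd | Kd | d.
Unchanged (no nullable symbols): S -> SU; S -> d; K -> dd; M -> d; U -> d.

S -> d | SU; K -> j | dd | jK | jM | jMK; M -> d | j | Mj; U -> d | Kd | KKd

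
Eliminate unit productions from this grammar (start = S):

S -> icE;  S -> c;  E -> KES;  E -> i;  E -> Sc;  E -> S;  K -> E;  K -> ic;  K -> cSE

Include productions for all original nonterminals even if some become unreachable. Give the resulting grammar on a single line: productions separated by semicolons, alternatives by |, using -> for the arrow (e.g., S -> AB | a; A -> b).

S -> c | icE; E -> c | i | Sc | KES | icE; K -> c | i | Sc | ic | KES | cSE | icE

Unit productions: E->S, K->E.
Unit pairs (A ⇒* B via units): (E,S), (K,E), (K,S).
S: inherits non-unit rules of {S} → c | icE.
E: inherits non-unit rules of {E, S} → KES | Sc | c | i | icE.
K: inherits non-unit rules of {E, K, S} → KES | Sc | c | cSE | i | ic | icE.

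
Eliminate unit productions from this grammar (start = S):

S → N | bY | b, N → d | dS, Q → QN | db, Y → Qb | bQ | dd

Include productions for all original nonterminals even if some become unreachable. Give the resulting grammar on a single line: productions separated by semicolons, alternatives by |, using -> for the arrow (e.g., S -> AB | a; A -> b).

S -> b | d | bY | dS; N -> d | dS; Q -> QN | db; Y -> Qb | bQ | dd

Unit productions: S->N.
Unit pairs (A ⇒* B via units): (S,N).
S: inherits non-unit rules of {N, S} → b | bY | d | dS.
N: inherits non-unit rules of {N} → d | dS.
Q: inherits non-unit rules of {Q} → QN | db.
Y: inherits non-unit rules of {Y} → Qb | bQ | dd.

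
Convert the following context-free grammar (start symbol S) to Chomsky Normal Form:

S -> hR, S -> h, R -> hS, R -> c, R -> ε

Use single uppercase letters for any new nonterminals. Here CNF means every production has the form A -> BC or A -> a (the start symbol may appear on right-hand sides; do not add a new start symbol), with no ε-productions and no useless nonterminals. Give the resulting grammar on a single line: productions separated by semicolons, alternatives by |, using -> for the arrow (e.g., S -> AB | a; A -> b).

S -> h | AR; A -> h; R -> c | AS

Nullable: {R}; after ε-elimination: S -> h | hR; R -> c | hS.
No unit productions to eliminate.
TERM: introduce A -> h and substitute in every rule of length ≥2.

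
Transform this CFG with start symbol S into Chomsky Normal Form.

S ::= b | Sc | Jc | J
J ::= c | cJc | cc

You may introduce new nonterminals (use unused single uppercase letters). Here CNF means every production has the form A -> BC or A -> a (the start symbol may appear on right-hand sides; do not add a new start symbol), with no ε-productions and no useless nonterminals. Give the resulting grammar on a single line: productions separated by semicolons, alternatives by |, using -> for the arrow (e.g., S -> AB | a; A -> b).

No ε-productions.
After unit-elimination: S -> b | c | Jc | Sc | cc | cJc; J -> c | cc | cJc.
TERM: introduce A -> c and substitute in every rule of length ≥2.
BIN: J -> AJA becomes J -> AB, B -> JA; S -> AJA becomes S -> AC, C -> JA.

S -> b | c | AA | AC | JA | SA; A -> c; B -> JA; C -> JA; J -> c | AA | AB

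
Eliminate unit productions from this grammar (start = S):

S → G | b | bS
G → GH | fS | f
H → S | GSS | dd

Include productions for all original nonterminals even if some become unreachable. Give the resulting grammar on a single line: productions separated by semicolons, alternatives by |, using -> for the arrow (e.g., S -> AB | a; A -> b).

S -> b | f | GH | bS | fS; G -> f | GH | fS; H -> b | f | GH | bS | dd | fS | GSS

Unit productions: H->S, S->G.
Unit pairs (A ⇒* B via units): (H,G), (H,S), (S,G).
S: inherits non-unit rules of {G, S} → GH | b | bS | f | fS.
G: inherits non-unit rules of {G} → GH | f | fS.
H: inherits non-unit rules of {G, H, S} → GH | GSS | b | bS | dd | f | fS.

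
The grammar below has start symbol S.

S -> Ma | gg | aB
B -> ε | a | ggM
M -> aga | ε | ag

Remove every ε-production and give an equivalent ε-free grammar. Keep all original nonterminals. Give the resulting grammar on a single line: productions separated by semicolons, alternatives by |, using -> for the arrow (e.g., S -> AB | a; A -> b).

Nullable set: {B, M}.
S -> Ma: M nullable, giving Ma | a.
S -> aB: B nullable, giving a | aB.
Drop B -> ε.
B -> ggM: M nullable, giving gg | ggM.
Drop M -> ε.
Unchanged (no nullable symbols): S -> gg; B -> a; M -> ag; M -> aga.

S -> a | Ma | aB | gg; B -> a | gg | ggM; M -> ag | aga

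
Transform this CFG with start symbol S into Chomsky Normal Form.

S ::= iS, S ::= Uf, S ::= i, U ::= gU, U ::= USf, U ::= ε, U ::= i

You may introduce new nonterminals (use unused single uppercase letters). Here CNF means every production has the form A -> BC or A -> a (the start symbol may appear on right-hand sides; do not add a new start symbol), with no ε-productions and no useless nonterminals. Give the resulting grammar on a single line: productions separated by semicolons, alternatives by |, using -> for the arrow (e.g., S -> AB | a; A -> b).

Nullable: {U}; after ε-elimination: S -> f | i | Uf | iS; U -> g | i | Sf | gU | USf.
No unit productions to eliminate.
TERM: introduce A -> f, C -> g, B -> i and substitute in every rule of length ≥2.
BIN: U -> USA becomes U -> UD, D -> SA.

S -> f | i | BS | UA; A -> f; B -> i; C -> g; D -> SA; U -> g | i | CU | SA | UD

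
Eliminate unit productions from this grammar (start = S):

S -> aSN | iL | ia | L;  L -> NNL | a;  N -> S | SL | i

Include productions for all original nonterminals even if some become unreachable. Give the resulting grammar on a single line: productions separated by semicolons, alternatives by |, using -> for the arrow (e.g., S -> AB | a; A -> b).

Unit productions: N->S, S->L.
Unit pairs (A ⇒* B via units): (N,L), (N,S), (S,L).
S: inherits non-unit rules of {L, S} → NNL | a | aSN | iL | ia.
L: inherits non-unit rules of {L} → NNL | a.
N: inherits non-unit rules of {L, N, S} → NNL | SL | a | aSN | i | iL | ia.

S -> a | iL | ia | NNL | aSN; L -> a | NNL; N -> a | i | SL | iL | ia | NNL | aSN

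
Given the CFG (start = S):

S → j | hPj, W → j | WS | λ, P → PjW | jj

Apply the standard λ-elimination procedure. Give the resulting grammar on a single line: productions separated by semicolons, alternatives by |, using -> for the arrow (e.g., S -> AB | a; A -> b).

Nullable set: {W}.
P -> PjW: W nullable, giving Pj | PjW.
Drop W -> λ.
W -> WS: W nullable, giving S | WS.
Unchanged (no nullable symbols): S -> hPj; S -> j; P -> jj; W -> j.

S -> j | hPj; P -> Pj | jj | PjW; W -> S | j | WS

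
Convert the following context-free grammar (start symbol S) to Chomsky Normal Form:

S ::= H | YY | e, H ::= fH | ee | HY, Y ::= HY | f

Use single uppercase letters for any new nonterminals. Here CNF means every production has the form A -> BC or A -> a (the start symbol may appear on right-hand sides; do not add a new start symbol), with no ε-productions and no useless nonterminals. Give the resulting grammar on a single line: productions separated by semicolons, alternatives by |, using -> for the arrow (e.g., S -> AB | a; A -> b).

No ε-productions.
After unit-elimination: S -> e | HY | YY | ee | fH; H -> HY | ee | fH; Y -> f | HY.
TERM: introduce A -> e, B -> f and substitute in every rule of length ≥2.

S -> e | AA | BH | HY | YY; A -> e; B -> f; H -> AA | BH | HY; Y -> f | HY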